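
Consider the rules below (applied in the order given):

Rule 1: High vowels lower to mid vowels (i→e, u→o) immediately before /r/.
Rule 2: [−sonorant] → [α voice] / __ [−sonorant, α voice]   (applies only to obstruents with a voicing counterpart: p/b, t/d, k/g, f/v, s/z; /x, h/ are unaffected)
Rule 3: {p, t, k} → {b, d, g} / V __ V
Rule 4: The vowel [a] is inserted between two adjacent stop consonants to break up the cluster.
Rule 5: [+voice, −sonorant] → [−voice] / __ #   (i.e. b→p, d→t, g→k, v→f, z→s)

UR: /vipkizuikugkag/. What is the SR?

vipakizuigukakak

Rule 1 (pre-rhotic lowering): no segment meets the environment; /vipkizuikugkag/ is unchanged.
Rule 2 (regressive voicing assimilation): /g/ precedes the voiceless obstruent /k/, so it devoices to [k] by assimilation. /vipkizuikugkag/ → vipkizuikukkag.
Rule 3 (intervocalic voicing): /k/ is a voiceless stop between vowels /i/ and /u/, so it voices to [g]. /vipkizuikukkag/ → vipkizuigukkag.
Rule 4 (stop-cluster a-epenthesis): /p/ and /k/ form a stop–stop cluster, so [a] is inserted between them. /k/ and /k/ form a stop–stop cluster, so [a] is inserted between them. /vipkizuigukkag/ → vipakizuigukakag.
Rule 5 (final devoicing): /g/ is a voiced obstruent in word-final position, so it devoices to [k]. /vipakizuigukakag/ → vipakizuigukakak.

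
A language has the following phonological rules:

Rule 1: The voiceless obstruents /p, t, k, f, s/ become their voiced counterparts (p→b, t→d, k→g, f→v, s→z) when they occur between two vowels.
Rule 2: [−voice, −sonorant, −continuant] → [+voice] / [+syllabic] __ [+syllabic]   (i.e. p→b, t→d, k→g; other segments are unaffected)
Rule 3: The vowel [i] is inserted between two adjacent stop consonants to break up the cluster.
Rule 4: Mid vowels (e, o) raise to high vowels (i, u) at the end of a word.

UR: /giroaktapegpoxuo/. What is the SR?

giroakitabegipoxuu

Rule 1 (intervocalic voicing): /p/ is a voiceless obstruent between vowels /a/ and /e/, so it voices to [b]. /giroaktapegpoxuo/ → giroaktabegpoxuo.
Rule 2 (intervocalic voicing): no segment meets the environment; /giroaktabegpoxuo/ is unchanged.
Rule 3 (stop-cluster i-epenthesis): /k/ and /t/ form a stop–stop cluster, so [i] is inserted between them. /g/ and /p/ form a stop–stop cluster, so [i] is inserted between them. /giroaktabegpoxuo/ → giroakitabegipoxuo.
Rule 4 (final vowel raising): /o/ is a mid vowel in word-final position, so it raises to [u]. /giroakitabegipoxuo/ → giroakitabegipoxuu.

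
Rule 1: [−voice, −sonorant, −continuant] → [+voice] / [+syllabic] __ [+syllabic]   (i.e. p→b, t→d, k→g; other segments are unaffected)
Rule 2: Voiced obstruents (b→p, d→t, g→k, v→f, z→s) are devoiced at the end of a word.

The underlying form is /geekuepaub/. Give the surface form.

Rule 1 (intervocalic voicing): /k/ is a voiceless stop between vowels /e/ and /u/, so it voices to [g]. /p/ is a voiceless stop between vowels /e/ and /a/, so it voices to [b]. /geekuepaub/ → geeguebaub.
Rule 2 (final devoicing): /b/ is a voiced obstruent in word-final position, so it devoices to [p]. /geeguebaub/ → geeguebaup.

geeguebaup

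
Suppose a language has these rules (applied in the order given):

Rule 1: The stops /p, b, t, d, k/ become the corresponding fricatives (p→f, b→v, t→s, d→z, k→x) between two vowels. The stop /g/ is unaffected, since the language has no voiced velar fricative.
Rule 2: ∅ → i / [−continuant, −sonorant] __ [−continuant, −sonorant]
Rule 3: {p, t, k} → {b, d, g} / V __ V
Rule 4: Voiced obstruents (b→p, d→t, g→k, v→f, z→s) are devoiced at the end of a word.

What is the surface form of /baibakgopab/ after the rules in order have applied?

baivagigofap

Rule 1 (intervocalic spirantization): /b/ is a stop between vowels /i/ and /a/, so it spirantizes to the fricative [v]. /p/ is a stop between vowels /o/ and /a/, so it spirantizes to the fricative [f]. /baibakgopab/ → baivakgofab.
Rule 2 (stop-cluster i-epenthesis): /k/ and /g/ form a stop–stop cluster, so [i] is inserted between them. /baivakgofab/ → baivakigofab.
Rule 3 (intervocalic voicing): /k/ is a voiceless stop between vowels /a/ and /i/, so it voices to [g]. /baivakigofab/ → baivagigofab.
Rule 4 (final devoicing): /b/ is a voiced obstruent in word-final position, so it devoices to [p]. /baivagigofab/ → baivagigofap.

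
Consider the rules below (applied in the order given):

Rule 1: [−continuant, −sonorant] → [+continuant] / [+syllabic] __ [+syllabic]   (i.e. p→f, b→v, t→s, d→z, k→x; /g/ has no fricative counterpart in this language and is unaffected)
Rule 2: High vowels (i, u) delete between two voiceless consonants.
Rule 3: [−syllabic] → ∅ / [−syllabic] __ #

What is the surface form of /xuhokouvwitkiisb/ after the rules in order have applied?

Rule 1 (intervocalic spirantization): /k/ is a stop between vowels /o/ and /o/, so it spirantizes to the fricative [x]. /xuhokouvwitkiisb/ → xuhoxouvwitkiisb.
Rule 2 (high vowel syncope): /u/ is a high vowel flanked by voiceless consonants /x/ and /h/, so it deletes. /xuhoxouvwitkiisb/ → xhoxouvwitkiisb.
Rule 3 (final cluster simplification): /b/ is the second consonant of a word-final cluster /sb/, so it deletes. /xhoxouvwitkiisb/ → xhoxouvwitkiis.

xhoxouvwitkiis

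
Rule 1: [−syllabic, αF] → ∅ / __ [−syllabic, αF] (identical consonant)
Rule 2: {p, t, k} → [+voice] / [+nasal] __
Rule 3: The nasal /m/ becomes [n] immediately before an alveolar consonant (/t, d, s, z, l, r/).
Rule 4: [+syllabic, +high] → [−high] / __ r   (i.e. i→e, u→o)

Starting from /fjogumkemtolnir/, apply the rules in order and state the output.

fjogumgendolner

Rule 1 (degemination): no segment meets the environment; /fjogumkemtolnir/ is unchanged.
Rule 2 (post-nasal voicing): /k/ is a voiceless stop immediately after the nasal /m/, so it voices to [g]. /t/ is a voiceless stop immediately after the nasal /m/, so it voices to [d]. /fjogumkemtolnir/ → fjogumgemdolnir.
Rule 3 (nasal place assimilation): /m/ precedes the alveolar consonant /d/, so it assimilates in place to [n]. /fjogumgemdolnir/ → fjogumgendolnir.
Rule 4 (pre-rhotic lowering): /i/ is a high vowel immediately before /r/, so it lowers to [e]. /fjogumgendolnir/ → fjogumgendolner.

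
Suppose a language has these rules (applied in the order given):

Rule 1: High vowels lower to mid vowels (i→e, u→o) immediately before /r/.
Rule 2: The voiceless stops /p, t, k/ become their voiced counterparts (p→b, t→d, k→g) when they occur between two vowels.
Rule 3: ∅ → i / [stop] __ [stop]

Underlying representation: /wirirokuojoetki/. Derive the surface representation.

Rule 1 (pre-rhotic lowering): /i/ is a high vowel immediately before /r/, so it lowers to [e]. /i/ is a high vowel immediately before /r/, so it lowers to [e]. /wirirokuojoetki/ → wererokuojoetki.
Rule 2 (intervocalic voicing): /k/ is a voiceless stop between vowels /o/ and /u/, so it voices to [g]. /wererokuojoetki/ → wereroguojoetki.
Rule 3 (stop-cluster i-epenthesis): /t/ and /k/ form a stop–stop cluster, so [i] is inserted between them. /wereroguojoetki/ → wereroguojoetiki.

wereroguojoetiki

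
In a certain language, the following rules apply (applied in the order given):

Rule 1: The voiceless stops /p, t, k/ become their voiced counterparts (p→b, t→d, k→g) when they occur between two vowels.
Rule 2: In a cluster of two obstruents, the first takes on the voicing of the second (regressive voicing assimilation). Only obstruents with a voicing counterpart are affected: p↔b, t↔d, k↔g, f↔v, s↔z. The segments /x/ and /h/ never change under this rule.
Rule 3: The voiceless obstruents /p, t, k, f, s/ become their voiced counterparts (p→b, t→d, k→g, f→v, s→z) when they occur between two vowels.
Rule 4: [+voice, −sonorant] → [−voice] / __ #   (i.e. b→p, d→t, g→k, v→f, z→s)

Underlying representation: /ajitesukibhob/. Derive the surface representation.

Rule 1 (intervocalic voicing): /t/ is a voiceless stop between vowels /i/ and /e/, so it voices to [d]. /k/ is a voiceless stop between vowels /u/ and /i/, so it voices to [g]. /ajitesukibhob/ → ajidesugibhob.
Rule 2 (regressive voicing assimilation): /b/ precedes the voiceless obstruent /h/, so it devoices to [p] by assimilation. /ajidesugibhob/ → ajidesugiphob.
Rule 3 (intervocalic voicing): /s/ is a voiceless obstruent between vowels /e/ and /u/, so it voices to [z]. /ajidesugiphob/ → ajidezugiphob.
Rule 4 (final devoicing): /b/ is a voiced obstruent in word-final position, so it devoices to [p]. /ajidezugiphob/ → ajidezugiphop.

ajidezugiphop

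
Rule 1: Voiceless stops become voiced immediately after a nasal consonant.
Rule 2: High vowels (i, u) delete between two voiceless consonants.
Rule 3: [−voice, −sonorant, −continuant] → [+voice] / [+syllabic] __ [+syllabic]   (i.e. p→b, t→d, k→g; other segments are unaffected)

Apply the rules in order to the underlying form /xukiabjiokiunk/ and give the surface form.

Rule 1 (post-nasal voicing): /k/ is a voiceless stop immediately after the nasal /n/, so it voices to [g]. /xukiabjiokiunk/ → xukiabjiokiung.
Rule 2 (high vowel syncope): /u/ is a high vowel flanked by voiceless consonants /x/ and /k/, so it deletes. /xukiabjiokiung/ → xkiabjiokiung.
Rule 3 (intervocalic voicing): /k/ is a voiceless stop between vowels /o/ and /i/, so it voices to [g]. /xkiabjiokiung/ → xkiabjiogiung.

xkiabjiogiung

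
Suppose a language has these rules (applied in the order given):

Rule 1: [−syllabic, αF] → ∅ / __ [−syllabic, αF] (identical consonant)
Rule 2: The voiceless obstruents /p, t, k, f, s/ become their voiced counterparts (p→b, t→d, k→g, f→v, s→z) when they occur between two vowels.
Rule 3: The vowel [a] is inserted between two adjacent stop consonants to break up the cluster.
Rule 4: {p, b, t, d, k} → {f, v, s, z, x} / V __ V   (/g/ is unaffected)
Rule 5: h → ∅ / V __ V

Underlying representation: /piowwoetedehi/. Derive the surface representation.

Rule 1 (degemination): /ww/ is a geminate; the first /w/ deletes. /piowwoetedehi/ → piowoetedehi.
Rule 2 (intervocalic voicing): /t/ is a voiceless obstruent between vowels /e/ and /e/, so it voices to [d]. /piowoetedehi/ → piowoededehi.
Rule 3 (stop-cluster a-epenthesis): no segment meets the environment; /piowoededehi/ is unchanged.
Rule 4 (intervocalic spirantization): /d/ is a stop between vowels /e/ and /e/, so it spirantizes to the fricative [z]. /d/ is a stop between vowels /e/ and /e/, so it spirantizes to the fricative [z]. /piowoededehi/ → piowoezezehi.
Rule 5 (intervocalic h-deletion): /h/ occurs between vowels /e/ and /i/, so it deletes. /piowoezezehi/ → piowoezezei.

piowoezezei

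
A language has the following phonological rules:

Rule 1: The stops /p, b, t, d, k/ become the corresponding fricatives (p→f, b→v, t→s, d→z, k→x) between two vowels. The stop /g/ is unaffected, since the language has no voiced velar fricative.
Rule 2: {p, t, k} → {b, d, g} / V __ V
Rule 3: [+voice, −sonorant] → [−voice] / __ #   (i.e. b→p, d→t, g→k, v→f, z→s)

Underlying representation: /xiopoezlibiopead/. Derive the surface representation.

xiofoezliviofeat

Rule 1 (intervocalic spirantization): /p/ is a stop between vowels /o/ and /o/, so it spirantizes to the fricative [f]. /b/ is a stop between vowels /i/ and /i/, so it spirantizes to the fricative [v]. /p/ is a stop between vowels /o/ and /e/, so it spirantizes to the fricative [f]. /xiopoezlibiopead/ → xiofoezliviofead.
Rule 2 (intervocalic voicing): no segment meets the environment; /xiofoezliviofead/ is unchanged.
Rule 3 (final devoicing): /d/ is a voiced obstruent in word-final position, so it devoices to [t]. /xiofoezliviofead/ → xiofoezliviofeat.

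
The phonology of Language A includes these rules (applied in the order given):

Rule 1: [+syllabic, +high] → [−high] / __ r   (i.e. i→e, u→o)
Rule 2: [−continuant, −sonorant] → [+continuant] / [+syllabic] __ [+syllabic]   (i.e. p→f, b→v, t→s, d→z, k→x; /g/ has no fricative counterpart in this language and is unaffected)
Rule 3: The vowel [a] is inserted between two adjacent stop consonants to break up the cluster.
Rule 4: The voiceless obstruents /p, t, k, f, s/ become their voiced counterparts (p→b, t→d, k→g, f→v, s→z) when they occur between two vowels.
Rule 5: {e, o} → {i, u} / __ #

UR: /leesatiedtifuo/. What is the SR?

Rule 1 (pre-rhotic lowering): no segment meets the environment; /leesatiedtifuo/ is unchanged.
Rule 2 (intervocalic spirantization): /t/ is a stop between vowels /a/ and /i/, so it spirantizes to the fricative [s]. /leesatiedtifuo/ → leesasiedtifuo.
Rule 3 (stop-cluster a-epenthesis): /d/ and /t/ form a stop–stop cluster, so [a] is inserted between them. /leesasiedtifuo/ → leesasiedatifuo.
Rule 4 (intervocalic voicing): /s/ is a voiceless obstruent between vowels /e/ and /a/, so it voices to [z]. /s/ is a voiceless obstruent between vowels /a/ and /i/, so it voices to [z]. /t/ is a voiceless obstruent between vowels /a/ and /i/, so it voices to [d]. /f/ is a voiceless obstruent between vowels /i/ and /u/, so it voices to [v]. /leesasiedatifuo/ → leezaziedadivuo.
Rule 5 (final vowel raising): /o/ is a mid vowel in word-final position, so it raises to [u]. /leezaziedadivuo/ → leezaziedadivuu.

leezaziedadivuu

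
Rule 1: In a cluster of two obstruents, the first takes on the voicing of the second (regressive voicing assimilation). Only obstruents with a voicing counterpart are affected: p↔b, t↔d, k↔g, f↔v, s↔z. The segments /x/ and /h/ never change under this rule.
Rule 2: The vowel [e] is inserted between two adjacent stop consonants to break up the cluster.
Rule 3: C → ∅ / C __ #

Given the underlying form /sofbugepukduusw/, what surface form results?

Rule 1 (regressive voicing assimilation): /f/ precedes the voiced obstruent /b/, so it voices to [v] by assimilation. /k/ precedes the voiced obstruent /d/, so it voices to [g] by assimilation. /sofbugepukduusw/ → sovbugepugduusw.
Rule 2 (stop-cluster e-epenthesis): /g/ and /d/ form a stop–stop cluster, so [e] is inserted between them. /sovbugepugduusw/ → sovbugepugeduusw.
Rule 3 (final cluster simplification): /w/ is the second consonant of a word-final cluster /sw/, so it deletes. /sovbugepugeduusw/ → sovbugepugeduus.

sovbugepugeduus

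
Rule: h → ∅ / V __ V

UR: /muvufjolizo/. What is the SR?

No segment of /muvufjolizo/ meets the structural description of the rule, so the form surfaces unchanged.

muvufjolizo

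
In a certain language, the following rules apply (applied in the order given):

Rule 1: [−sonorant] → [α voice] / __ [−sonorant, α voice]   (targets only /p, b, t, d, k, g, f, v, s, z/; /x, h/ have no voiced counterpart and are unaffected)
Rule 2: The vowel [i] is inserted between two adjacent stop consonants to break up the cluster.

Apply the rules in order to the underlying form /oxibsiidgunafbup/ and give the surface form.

oxipsiidigunavbup

Rule 1 (regressive voicing assimilation): /b/ precedes the voiceless obstruent /s/, so it devoices to [p] by assimilation. /f/ precedes the voiced obstruent /b/, so it voices to [v] by assimilation. /oxibsiidgunafbup/ → oxipsiidgunavbup.
Rule 2 (stop-cluster i-epenthesis): /d/ and /g/ form a stop–stop cluster, so [i] is inserted between them. /oxipsiidgunavbup/ → oxipsiidigunavbup.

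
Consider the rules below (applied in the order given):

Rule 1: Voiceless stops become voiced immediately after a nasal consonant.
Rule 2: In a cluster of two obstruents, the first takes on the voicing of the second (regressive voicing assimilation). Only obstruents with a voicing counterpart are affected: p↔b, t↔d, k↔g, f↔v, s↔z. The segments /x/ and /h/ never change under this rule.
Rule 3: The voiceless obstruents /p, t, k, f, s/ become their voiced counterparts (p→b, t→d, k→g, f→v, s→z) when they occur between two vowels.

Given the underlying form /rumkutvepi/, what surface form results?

rumgudvebi

Rule 1 (post-nasal voicing): /k/ is a voiceless stop immediately after the nasal /m/, so it voices to [g]. /rumkutvepi/ → rumgutvepi.
Rule 2 (regressive voicing assimilation): /t/ precedes the voiced obstruent /v/, so it voices to [d] by assimilation. /rumgutvepi/ → rumgudvepi.
Rule 3 (intervocalic voicing): /p/ is a voiceless obstruent between vowels /e/ and /i/, so it voices to [b]. /rumgudvepi/ → rumgudvebi.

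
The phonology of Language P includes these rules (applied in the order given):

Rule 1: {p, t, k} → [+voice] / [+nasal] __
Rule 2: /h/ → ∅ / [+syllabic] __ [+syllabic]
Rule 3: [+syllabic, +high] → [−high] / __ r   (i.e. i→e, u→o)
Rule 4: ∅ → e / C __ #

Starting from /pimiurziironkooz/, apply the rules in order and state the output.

Rule 1 (post-nasal voicing): /k/ is a voiceless stop immediately after the nasal /n/, so it voices to [g]. /pimiurziironkooz/ → pimiurziirongooz.
Rule 2 (intervocalic h-deletion): no segment meets the environment; /pimiurziirongooz/ is unchanged.
Rule 3 (pre-rhotic lowering): /u/ is a high vowel immediately before /r/, so it lowers to [o]. /i/ is a high vowel immediately before /r/, so it lowers to [e]. /pimiurziirongooz/ → pimiorzierongooz.
Rule 4 (final e-epenthesis): the form ends in the consonant /z/, so [e] is inserted word-finally. /pimiorzierongooz/ → pimiorzierongooze.

pimiorzierongooze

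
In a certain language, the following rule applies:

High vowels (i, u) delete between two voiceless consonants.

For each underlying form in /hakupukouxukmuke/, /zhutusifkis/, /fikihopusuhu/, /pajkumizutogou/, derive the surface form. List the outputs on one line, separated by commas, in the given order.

/hakupukouxukmuke/: /u/ is a high vowel flanked by voiceless consonants /k/ and /p/, so it deletes. /u/ is a high vowel flanked by voiceless consonants /p/ and /k/, so it deletes. /u/ is a high vowel flanked by voiceless consonants /x/ and /k/, so it deletes. → [hakpkouxkmuke].
/zhutusifkis/: /u/ is a high vowel flanked by voiceless consonants /h/ and /t/, so it deletes. /u/ is a high vowel flanked by voiceless consonants /t/ and /s/, so it deletes. /i/ is a high vowel flanked by voiceless consonants /s/ and /f/, so it deletes. /i/ is a high vowel flanked by voiceless consonants /k/ and /s/, so it deletes. → [zhtsfks].
/fikihopusuhu/: /i/ is a high vowel flanked by voiceless consonants /f/ and /k/, so it deletes. /i/ is a high vowel flanked by voiceless consonants /k/ and /h/, so it deletes. /u/ is a high vowel flanked by voiceless consonants /p/ and /s/, so it deletes. /u/ is a high vowel flanked by voiceless consonants /s/ and /h/, so it deletes. → [fkhopshu].
/pajkumizutogou/: the rule's environment is not met; surfaces unchanged as [pajkumizutogou].

hakpkouxkmuke, zhtsfks, fkhopshu, pajkumizutogou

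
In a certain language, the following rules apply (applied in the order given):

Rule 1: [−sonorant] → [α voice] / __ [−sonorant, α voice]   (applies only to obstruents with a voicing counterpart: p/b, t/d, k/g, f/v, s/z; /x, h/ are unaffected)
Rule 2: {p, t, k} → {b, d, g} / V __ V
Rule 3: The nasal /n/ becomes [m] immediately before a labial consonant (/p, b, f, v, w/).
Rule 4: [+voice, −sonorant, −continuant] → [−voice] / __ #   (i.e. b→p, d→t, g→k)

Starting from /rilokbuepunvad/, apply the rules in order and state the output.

Rule 1 (regressive voicing assimilation): /k/ precedes the voiced obstruent /b/, so it voices to [g] by assimilation. /rilokbuepunvad/ → rilogbuepunvad.
Rule 2 (intervocalic voicing): /p/ is a voiceless stop between vowels /e/ and /u/, so it voices to [b]. /rilogbuepunvad/ → rilogbuebunvad.
Rule 3 (nasal place assimilation): /n/ precedes the labial consonant /v/, so it assimilates in place to [m]. /rilogbuebunvad/ → rilogbuebumvad.
Rule 4 (final devoicing): /d/ is a voiced stop in word-final position, so it devoices to [t]. /rilogbuebumvad/ → rilogbuebumvat.

rilogbuebumvat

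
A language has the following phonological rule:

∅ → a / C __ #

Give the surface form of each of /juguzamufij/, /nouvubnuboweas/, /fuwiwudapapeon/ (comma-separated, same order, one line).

/juguzamufij/: the form ends in the consonant /j/, so [a] is inserted word-finally. → [juguzamufija].
/nouvubnuboweas/: the form ends in the consonant /s/, so [a] is inserted word-finally. → [nouvubnuboweasa].
/fuwiwudapapeon/: the form ends in the consonant /n/, so [a] is inserted word-finally. → [fuwiwudapapeona].

juguzamufija, nouvubnuboweasa, fuwiwudapapeona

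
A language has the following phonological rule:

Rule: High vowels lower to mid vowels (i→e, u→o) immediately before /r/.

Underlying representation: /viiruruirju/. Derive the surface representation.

vieroruerju

/i/ is a high vowel immediately before /r/, so it lowers to [e].
/u/ is a high vowel immediately before /r/, so it lowers to [o].
/i/ is a high vowel immediately before /r/, so it lowers to [e].
The other instances of /i/, /u/ do not occur in the required environment and remain unchanged.
Surface form: [vieroruerju].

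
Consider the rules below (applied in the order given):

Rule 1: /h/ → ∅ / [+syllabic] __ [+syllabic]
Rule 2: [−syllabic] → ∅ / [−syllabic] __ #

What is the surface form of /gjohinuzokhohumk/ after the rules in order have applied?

Rule 1 (intervocalic h-deletion): /h/ occurs between vowels /o/ and /i/, so it deletes. /h/ occurs between vowels /o/ and /u/, so it deletes. /gjohinuzokhohumk/ → gjoinuzokhoumk.
Rule 2 (final cluster simplification): /k/ is the second consonant of a word-final cluster /mk/, so it deletes. /gjoinuzokhoumk/ → gjoinuzokhoum.

gjoinuzokhoum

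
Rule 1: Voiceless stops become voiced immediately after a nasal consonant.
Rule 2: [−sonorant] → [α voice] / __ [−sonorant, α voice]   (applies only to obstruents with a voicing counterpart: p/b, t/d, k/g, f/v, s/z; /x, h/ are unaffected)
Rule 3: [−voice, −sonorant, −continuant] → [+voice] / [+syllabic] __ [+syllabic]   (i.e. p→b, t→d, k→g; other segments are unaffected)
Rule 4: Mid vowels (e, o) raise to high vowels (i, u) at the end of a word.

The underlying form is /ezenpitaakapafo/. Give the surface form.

Rule 1 (post-nasal voicing): /p/ is a voiceless stop immediately after the nasal /n/, so it voices to [b]. /ezenpitaakapafo/ → ezenbitaakapafo.
Rule 2 (regressive voicing assimilation): no segment meets the environment; /ezenbitaakapafo/ is unchanged.
Rule 3 (intervocalic voicing): /t/ is a voiceless stop between vowels /i/ and /a/, so it voices to [d]. /k/ is a voiceless stop between vowels /a/ and /a/, so it voices to [g]. /p/ is a voiceless stop between vowels /a/ and /a/, so it voices to [b]. /ezenbitaakapafo/ → ezenbidaagabafo.
Rule 4 (final vowel raising): /o/ is a mid vowel in word-final position, so it raises to [u]. /ezenbidaagabafo/ → ezenbidaagabafu.

ezenbidaagabafu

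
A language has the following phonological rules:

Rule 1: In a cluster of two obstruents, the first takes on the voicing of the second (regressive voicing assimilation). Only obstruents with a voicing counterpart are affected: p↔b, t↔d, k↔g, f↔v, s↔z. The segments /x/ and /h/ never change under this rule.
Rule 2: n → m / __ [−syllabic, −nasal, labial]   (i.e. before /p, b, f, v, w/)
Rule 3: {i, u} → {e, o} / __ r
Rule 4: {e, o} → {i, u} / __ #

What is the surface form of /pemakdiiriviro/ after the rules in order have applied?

pemagdieriveru

Rule 1 (regressive voicing assimilation): /k/ precedes the voiced obstruent /d/, so it voices to [g] by assimilation. /pemakdiiriviro/ → pemagdiiriviro.
Rule 2 (nasal place assimilation): no segment meets the environment; /pemagdiiriviro/ is unchanged.
Rule 3 (pre-rhotic lowering): /i/ is a high vowel immediately before /r/, so it lowers to [e]. /i/ is a high vowel immediately before /r/, so it lowers to [e]. /pemagdiiriviro/ → pemagdierivero.
Rule 4 (final vowel raising): /o/ is a mid vowel in word-final position, so it raises to [u]. /pemagdierivero/ → pemagdieriveru.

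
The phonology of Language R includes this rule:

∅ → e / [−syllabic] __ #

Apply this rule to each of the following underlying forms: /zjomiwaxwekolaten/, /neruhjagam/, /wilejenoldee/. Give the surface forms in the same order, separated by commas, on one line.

/zjomiwaxwekolaten/: the form ends in the consonant /n/, so [e] is inserted word-finally. → [zjomiwaxwekolatene].
/neruhjagam/: the form ends in the consonant /m/, so [e] is inserted word-finally. → [neruhjagame].
/wilejenoldee/: the rule's environment is not met; surfaces unchanged as [wilejenoldee].

zjomiwaxwekolatene, neruhjagame, wilejenoldee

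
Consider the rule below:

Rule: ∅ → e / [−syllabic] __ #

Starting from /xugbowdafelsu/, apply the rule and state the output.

xugbowdafelsu

No segment of /xugbowdafelsu/ meets the structural description of the rule, so the form surfaces unchanged.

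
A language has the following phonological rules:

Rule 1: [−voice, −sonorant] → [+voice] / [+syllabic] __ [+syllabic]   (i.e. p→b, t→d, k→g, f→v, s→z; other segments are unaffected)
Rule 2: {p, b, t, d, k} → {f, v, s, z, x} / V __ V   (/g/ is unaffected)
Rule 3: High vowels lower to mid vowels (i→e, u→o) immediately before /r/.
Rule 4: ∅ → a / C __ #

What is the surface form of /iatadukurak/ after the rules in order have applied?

Rule 1 (intervocalic voicing): /t/ is a voiceless obstruent between vowels /a/ and /a/, so it voices to [d]. /k/ is a voiceless obstruent between vowels /u/ and /u/, so it voices to [g]. /iatadukurak/ → iadadugurak.
Rule 2 (intervocalic spirantization): /d/ is a stop between vowels /a/ and /a/, so it spirantizes to the fricative [z]. /d/ is a stop between vowels /a/ and /u/, so it spirantizes to the fricative [z]. /iadadugurak/ → iazazugurak.
Rule 3 (pre-rhotic lowering): /u/ is a high vowel immediately before /r/, so it lowers to [o]. /iazazugurak/ → iazazugorak.
Rule 4 (final a-epenthesis): the form ends in the consonant /k/, so [a] is inserted word-finally. /iazazugorak/ → iazazugoraka.

iazazugoraka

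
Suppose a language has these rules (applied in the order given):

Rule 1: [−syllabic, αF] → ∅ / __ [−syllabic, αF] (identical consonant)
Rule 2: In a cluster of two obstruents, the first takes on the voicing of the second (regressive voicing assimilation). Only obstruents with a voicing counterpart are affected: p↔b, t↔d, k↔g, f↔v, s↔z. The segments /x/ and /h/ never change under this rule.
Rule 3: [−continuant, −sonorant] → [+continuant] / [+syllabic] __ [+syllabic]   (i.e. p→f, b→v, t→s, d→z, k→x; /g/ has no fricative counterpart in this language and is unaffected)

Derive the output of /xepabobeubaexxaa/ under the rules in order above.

Rule 1 (degemination): /xx/ is a geminate; the first /x/ deletes. /xepabobeubaexxaa/ → xepabobeubaexaa.
Rule 2 (regressive voicing assimilation): no segment meets the environment; /xepabobeubaexaa/ is unchanged.
Rule 3 (intervocalic spirantization): /p/ is a stop between vowels /e/ and /a/, so it spirantizes to the fricative [f]. /b/ is a stop between vowels /a/ and /o/, so it spirantizes to the fricative [v]. /b/ is a stop between vowels /o/ and /e/, so it spirantizes to the fricative [v]. /b/ is a stop between vowels /u/ and /a/, so it spirantizes to the fricative [v]. /xepabobeubaexaa/ → xefavoveuvaexaa.

xefavoveuvaexaa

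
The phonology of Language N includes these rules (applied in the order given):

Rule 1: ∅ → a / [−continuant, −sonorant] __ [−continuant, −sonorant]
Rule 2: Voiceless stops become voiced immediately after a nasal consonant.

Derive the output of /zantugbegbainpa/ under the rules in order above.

Rule 1 (stop-cluster a-epenthesis): /g/ and /b/ form a stop–stop cluster, so [a] is inserted between them. /g/ and /b/ form a stop–stop cluster, so [a] is inserted between them. /zantugbegbainpa/ → zantugabegabainpa.
Rule 2 (post-nasal voicing): /t/ is a voiceless stop immediately after the nasal /n/, so it voices to [d]. /p/ is a voiceless stop immediately after the nasal /n/, so it voices to [b]. /zantugabegabainpa/ → zandugabegabainba.

zandugabegabainba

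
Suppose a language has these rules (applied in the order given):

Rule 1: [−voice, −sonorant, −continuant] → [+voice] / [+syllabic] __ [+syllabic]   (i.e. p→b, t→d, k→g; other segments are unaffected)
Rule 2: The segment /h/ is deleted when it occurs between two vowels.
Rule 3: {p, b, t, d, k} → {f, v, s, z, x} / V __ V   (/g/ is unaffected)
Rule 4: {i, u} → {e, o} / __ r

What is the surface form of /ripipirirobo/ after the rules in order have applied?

Rule 1 (intervocalic voicing): /p/ is a voiceless stop between vowels /i/ and /i/, so it voices to [b]. /p/ is a voiceless stop between vowels /i/ and /i/, so it voices to [b]. /ripipirirobo/ → ribibirirobo.
Rule 2 (intervocalic h-deletion): no segment meets the environment; /ribibirirobo/ is unchanged.
Rule 3 (intervocalic spirantization): /b/ is a stop between vowels /i/ and /i/, so it spirantizes to the fricative [v]. /b/ is a stop between vowels /i/ and /i/, so it spirantizes to the fricative [v]. /b/ is a stop between vowels /o/ and /o/, so it spirantizes to the fricative [v]. /ribibirirobo/ → rivivirirovo.
Rule 4 (pre-rhotic lowering): /i/ is a high vowel immediately before /r/, so it lowers to [e]. /i/ is a high vowel immediately before /r/, so it lowers to [e]. /rivivirirovo/ → rivivererovo.

rivivererovo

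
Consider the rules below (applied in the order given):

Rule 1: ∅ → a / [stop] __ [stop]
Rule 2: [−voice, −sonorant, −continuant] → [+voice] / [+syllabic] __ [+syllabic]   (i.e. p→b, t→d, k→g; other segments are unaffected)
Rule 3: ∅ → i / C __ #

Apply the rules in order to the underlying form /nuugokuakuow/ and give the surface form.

nuugoguaguowi

Rule 1 (stop-cluster a-epenthesis): no segment meets the environment; /nuugokuakuow/ is unchanged.
Rule 2 (intervocalic voicing): /k/ is a voiceless stop between vowels /o/ and /u/, so it voices to [g]. /k/ is a voiceless stop between vowels /a/ and /u/, so it voices to [g]. /nuugokuakuow/ → nuugoguaguow.
Rule 3 (final i-epenthesis): the form ends in the consonant /w/, so [i] is inserted word-finally. /nuugoguaguow/ → nuugoguaguowi.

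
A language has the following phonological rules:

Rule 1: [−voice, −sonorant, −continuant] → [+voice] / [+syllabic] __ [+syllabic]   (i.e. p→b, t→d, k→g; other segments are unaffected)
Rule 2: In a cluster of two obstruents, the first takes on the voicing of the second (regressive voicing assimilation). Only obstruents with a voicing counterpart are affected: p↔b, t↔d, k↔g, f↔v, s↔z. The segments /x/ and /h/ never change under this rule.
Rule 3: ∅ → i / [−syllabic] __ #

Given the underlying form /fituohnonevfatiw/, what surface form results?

fiduohnoneffadiwi

Rule 1 (intervocalic voicing): /t/ is a voiceless stop between vowels /i/ and /u/, so it voices to [d]. /t/ is a voiceless stop between vowels /a/ and /i/, so it voices to [d]. /fituohnonevfatiw/ → fiduohnonevfadiw.
Rule 2 (regressive voicing assimilation): /v/ precedes the voiceless obstruent /f/, so it devoices to [f] by assimilation. /fiduohnonevfadiw/ → fiduohnoneffadiw.
Rule 3 (final i-epenthesis): the form ends in the consonant /w/, so [i] is inserted word-finally. /fiduohnoneffadiw/ → fiduohnoneffadiwi.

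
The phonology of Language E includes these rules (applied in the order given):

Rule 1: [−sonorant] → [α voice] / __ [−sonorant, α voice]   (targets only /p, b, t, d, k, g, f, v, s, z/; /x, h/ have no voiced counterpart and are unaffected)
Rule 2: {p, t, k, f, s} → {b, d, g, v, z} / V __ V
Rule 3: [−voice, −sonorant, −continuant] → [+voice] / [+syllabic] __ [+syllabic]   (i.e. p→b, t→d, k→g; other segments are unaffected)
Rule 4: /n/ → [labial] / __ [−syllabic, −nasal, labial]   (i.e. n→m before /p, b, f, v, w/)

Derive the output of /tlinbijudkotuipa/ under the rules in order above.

tlimbijutkoduiba

Rule 1 (regressive voicing assimilation): /d/ precedes the voiceless obstruent /k/, so it devoices to [t] by assimilation. /tlinbijudkotuipa/ → tlinbijutkotuipa.
Rule 2 (intervocalic voicing): /t/ is a voiceless obstruent between vowels /o/ and /u/, so it voices to [d]. /p/ is a voiceless obstruent between vowels /i/ and /a/, so it voices to [b]. /tlinbijutkotuipa/ → tlinbijutkoduiba.
Rule 3 (intervocalic voicing): no segment meets the environment; /tlinbijutkoduiba/ is unchanged.
Rule 4 (nasal place assimilation): /n/ precedes the labial consonant /b/, so it assimilates in place to [m]. /tlinbijutkoduiba/ → tlimbijutkoduiba.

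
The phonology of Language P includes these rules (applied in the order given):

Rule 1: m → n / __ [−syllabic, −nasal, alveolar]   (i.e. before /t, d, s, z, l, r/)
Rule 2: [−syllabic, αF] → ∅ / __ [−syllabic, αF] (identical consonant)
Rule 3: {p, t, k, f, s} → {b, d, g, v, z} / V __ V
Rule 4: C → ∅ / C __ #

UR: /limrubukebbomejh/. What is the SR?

linrubugebomej

Rule 1 (nasal place assimilation): /m/ precedes the alveolar consonant /r/, so it assimilates in place to [n]. /limrubukebbomejh/ → linrubukebbomejh.
Rule 2 (degemination): /bb/ is a geminate; the first /b/ deletes. /linrubukebbomejh/ → linrubukebomejh.
Rule 3 (intervocalic voicing): /k/ is a voiceless obstruent between vowels /u/ and /e/, so it voices to [g]. /linrubukebomejh/ → linrubugebomejh.
Rule 4 (final cluster simplification): /h/ is the second consonant of a word-final cluster /jh/, so it deletes. /linrubugebomejh/ → linrubugebomej.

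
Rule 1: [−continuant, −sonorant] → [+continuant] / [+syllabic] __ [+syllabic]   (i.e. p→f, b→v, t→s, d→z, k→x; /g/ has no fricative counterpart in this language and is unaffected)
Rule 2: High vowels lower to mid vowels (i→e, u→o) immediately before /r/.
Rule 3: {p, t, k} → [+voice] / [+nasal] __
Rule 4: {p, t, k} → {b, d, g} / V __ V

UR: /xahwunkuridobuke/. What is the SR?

xahwungorizovuxe

Rule 1 (intervocalic spirantization): /d/ is a stop between vowels /i/ and /o/, so it spirantizes to the fricative [z]. /b/ is a stop between vowels /o/ and /u/, so it spirantizes to the fricative [v]. /k/ is a stop between vowels /u/ and /e/, so it spirantizes to the fricative [x]. /xahwunkuridobuke/ → xahwunkurizovuxe.
Rule 2 (pre-rhotic lowering): /u/ is a high vowel immediately before /r/, so it lowers to [o]. /xahwunkurizovuxe/ → xahwunkorizovuxe.
Rule 3 (post-nasal voicing): /k/ is a voiceless stop immediately after the nasal /n/, so it voices to [g]. /xahwunkorizovuxe/ → xahwungorizovuxe.
Rule 4 (intervocalic voicing): no segment meets the environment; /xahwungorizovuxe/ is unchanged.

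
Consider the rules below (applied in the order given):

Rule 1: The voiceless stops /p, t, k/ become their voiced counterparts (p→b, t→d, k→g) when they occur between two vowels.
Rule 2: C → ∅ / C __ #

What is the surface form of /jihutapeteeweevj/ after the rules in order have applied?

jihudabedeeweev

Rule 1 (intervocalic voicing): /t/ is a voiceless stop between vowels /u/ and /a/, so it voices to [d]. /p/ is a voiceless stop between vowels /a/ and /e/, so it voices to [b]. /t/ is a voiceless stop between vowels /e/ and /e/, so it voices to [d]. /jihutapeteeweevj/ → jihudabedeeweevj.
Rule 2 (final cluster simplification): /j/ is the second consonant of a word-final cluster /vj/, so it deletes. /jihudabedeeweevj/ → jihudabedeeweev.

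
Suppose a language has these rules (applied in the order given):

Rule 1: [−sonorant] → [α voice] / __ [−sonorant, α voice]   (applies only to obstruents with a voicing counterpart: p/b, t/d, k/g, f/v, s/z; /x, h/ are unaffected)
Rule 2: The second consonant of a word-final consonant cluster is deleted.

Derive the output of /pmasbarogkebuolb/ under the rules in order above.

Rule 1 (regressive voicing assimilation): /s/ precedes the voiced obstruent /b/, so it voices to [z] by assimilation. /g/ precedes the voiceless obstruent /k/, so it devoices to [k] by assimilation. /pmasbarogkebuolb/ → pmazbarokkebuolb.
Rule 2 (final cluster simplification): /b/ is the second consonant of a word-final cluster /lb/, so it deletes. /pmazbarokkebuolb/ → pmazbarokkebuol.

pmazbarokkebuol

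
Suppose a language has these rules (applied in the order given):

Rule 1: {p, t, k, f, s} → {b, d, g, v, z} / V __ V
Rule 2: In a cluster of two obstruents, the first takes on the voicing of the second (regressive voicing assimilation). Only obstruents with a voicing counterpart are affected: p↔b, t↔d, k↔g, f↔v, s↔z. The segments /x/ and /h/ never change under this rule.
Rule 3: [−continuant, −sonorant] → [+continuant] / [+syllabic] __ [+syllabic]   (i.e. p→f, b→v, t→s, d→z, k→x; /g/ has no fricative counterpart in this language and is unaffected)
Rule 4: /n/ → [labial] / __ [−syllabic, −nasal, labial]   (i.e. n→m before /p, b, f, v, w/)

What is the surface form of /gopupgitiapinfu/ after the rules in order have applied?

govubgiziavimfu

Rule 1 (intervocalic voicing): /p/ is a voiceless obstruent between vowels /o/ and /u/, so it voices to [b]. /t/ is a voiceless obstruent between vowels /i/ and /i/, so it voices to [d]. /p/ is a voiceless obstruent between vowels /a/ and /i/, so it voices to [b]. /gopupgitiapinfu/ → gobupgidiabinfu.
Rule 2 (regressive voicing assimilation): /p/ precedes the voiced obstruent /g/, so it voices to [b] by assimilation. /gobupgidiabinfu/ → gobubgidiabinfu.
Rule 3 (intervocalic spirantization): /b/ is a stop between vowels /o/ and /u/, so it spirantizes to the fricative [v]. /d/ is a stop between vowels /i/ and /i/, so it spirantizes to the fricative [z]. /b/ is a stop between vowels /a/ and /i/, so it spirantizes to the fricative [v]. /gobubgidiabinfu/ → govubgiziavinfu.
Rule 4 (nasal place assimilation): /n/ precedes the labial consonant /f/, so it assimilates in place to [m]. /govubgiziavinfu/ → govubgiziavimfu.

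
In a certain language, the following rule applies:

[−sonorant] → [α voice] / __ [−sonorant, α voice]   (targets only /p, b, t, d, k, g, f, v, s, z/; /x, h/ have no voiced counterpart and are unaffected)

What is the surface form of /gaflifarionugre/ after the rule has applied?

No segment of /gaflifarionugre/ meets the structural description of the rule, so the form surfaces unchanged.

gaflifarionugre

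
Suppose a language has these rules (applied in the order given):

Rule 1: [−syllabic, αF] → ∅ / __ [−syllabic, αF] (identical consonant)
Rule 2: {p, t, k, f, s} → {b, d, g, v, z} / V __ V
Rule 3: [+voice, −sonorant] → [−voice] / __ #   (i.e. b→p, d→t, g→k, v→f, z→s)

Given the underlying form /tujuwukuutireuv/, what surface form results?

Rule 1 (degemination): no segment meets the environment; /tujuwukuutireuv/ is unchanged.
Rule 2 (intervocalic voicing): /k/ is a voiceless obstruent between vowels /u/ and /u/, so it voices to [g]. /t/ is a voiceless obstruent between vowels /u/ and /i/, so it voices to [d]. /tujuwukuutireuv/ → tujuwuguudireuv.
Rule 3 (final devoicing): /v/ is a voiced obstruent in word-final position, so it devoices to [f]. /tujuwuguudireuv/ → tujuwuguudireuf.

tujuwuguudireuf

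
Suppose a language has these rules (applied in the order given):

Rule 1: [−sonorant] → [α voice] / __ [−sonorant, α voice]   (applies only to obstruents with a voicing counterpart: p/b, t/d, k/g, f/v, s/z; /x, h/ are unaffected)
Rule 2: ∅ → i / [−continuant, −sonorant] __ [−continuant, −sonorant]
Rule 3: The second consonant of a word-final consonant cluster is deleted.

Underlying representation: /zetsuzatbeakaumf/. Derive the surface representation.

zetsuzadibeakaum

Rule 1 (regressive voicing assimilation): /t/ precedes the voiced obstruent /b/, so it voices to [d] by assimilation. /zetsuzatbeakaumf/ → zetsuzadbeakaumf.
Rule 2 (stop-cluster i-epenthesis): /d/ and /b/ form a stop–stop cluster, so [i] is inserted between them. /zetsuzadbeakaumf/ → zetsuzadibeakaumf.
Rule 3 (final cluster simplification): /f/ is the second consonant of a word-final cluster /mf/, so it deletes. /zetsuzadibeakaumf/ → zetsuzadibeakaum.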